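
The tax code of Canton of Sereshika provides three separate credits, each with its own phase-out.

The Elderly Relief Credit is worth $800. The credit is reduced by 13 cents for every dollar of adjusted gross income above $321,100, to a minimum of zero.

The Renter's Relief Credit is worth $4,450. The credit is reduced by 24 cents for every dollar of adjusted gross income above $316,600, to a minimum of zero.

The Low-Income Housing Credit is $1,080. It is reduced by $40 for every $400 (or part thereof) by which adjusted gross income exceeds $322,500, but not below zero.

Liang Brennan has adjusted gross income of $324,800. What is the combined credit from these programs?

$3,641

Elderly Relief Credit: 13% of the $3,700 excess over $321,100 is $481; credit = $800 − $481 = $319.
Renter's Relief Credit: 24% of the $8,200 excess over $316,600 is $1,968; credit = $4,450 − $1,968 = $2,482.
Low-Income Housing Credit: income exceeds $322,500 by $2,300, which is 6 full-or-partial $400 increments; reduction = 6 × $40 = $240, leaving $840.
Total: $319 + $2,482 + $840 = $3,641.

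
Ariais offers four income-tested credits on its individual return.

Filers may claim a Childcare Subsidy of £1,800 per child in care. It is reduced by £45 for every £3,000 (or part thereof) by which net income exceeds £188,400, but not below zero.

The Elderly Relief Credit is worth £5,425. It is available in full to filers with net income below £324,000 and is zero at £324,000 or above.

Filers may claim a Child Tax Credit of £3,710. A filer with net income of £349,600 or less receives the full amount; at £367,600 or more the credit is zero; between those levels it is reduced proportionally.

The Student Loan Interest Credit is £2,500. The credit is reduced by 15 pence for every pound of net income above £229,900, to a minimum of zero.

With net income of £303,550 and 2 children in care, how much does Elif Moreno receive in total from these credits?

Childcare Subsidy: base = 2 × £1,800 = £3,600. income exceeds £188,400 by £115,150, which is 39 full-or-partial £3,000 increments; reduction = 39 × £45 = £1,755, leaving £1,845.
Elderly Relief Credit: £303,550 is below the £324,000 cutoff, so the full £5,425 applies.
Child Tax Credit: £303,550 is at or below the £349,600 threshold, so the full £3,710 applies.
Student Loan Interest Credit: 15% of the £73,650 excess over £229,900 is £11,047.50 ≥ base, so the credit is £0.
Total: £1,845 + £5,425 + £3,710 + £0 = £10,980.

£10,980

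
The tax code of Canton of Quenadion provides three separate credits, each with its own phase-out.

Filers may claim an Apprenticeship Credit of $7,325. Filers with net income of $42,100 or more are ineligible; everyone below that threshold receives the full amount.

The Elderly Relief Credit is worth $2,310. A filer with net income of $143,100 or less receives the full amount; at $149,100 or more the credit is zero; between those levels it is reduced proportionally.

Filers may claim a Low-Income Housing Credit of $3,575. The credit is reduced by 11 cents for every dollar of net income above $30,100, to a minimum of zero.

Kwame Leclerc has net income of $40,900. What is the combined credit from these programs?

Apprenticeship Credit: $40,900 is below the $42,100 cutoff, so the full $7,325 applies.
Elderly Relief Credit: $40,900 is at or below the $143,100 threshold, so the full $2,310 applies.
Low-Income Housing Credit: 11% of the $10,800 excess over $30,100 is $1,188; credit = $3,575 − $1,188 = $2,387.
Total: $7,325 + $2,310 + $2,387 = $12,022.

$12,022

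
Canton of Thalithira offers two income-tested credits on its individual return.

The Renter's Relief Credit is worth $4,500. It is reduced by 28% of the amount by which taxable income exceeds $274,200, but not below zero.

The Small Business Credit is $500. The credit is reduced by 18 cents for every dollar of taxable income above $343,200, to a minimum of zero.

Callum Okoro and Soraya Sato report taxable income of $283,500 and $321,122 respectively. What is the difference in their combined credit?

Callum ($283,500): Renter's Relief Credit: 28% of the $9,300 excess over $274,200 is $2,604; credit = $4,500 − $2,604 = $1,896. Small Business Credit: $283,500 is at or below the $343,200 threshold, so the full $500 applies. total $1,896 + $500 = $2,396
Soraya ($321,122): Renter's Relief Credit: 28% of the $46,922 excess over $274,200 is $13,138.16 ≥ base, so the credit is $0. Small Business Credit: $321,122 is at or below the $343,200 threshold, so the full $500 applies. total $0 + $500 = $500
Difference: |$2,396 − $500| = $1,896.

$1,896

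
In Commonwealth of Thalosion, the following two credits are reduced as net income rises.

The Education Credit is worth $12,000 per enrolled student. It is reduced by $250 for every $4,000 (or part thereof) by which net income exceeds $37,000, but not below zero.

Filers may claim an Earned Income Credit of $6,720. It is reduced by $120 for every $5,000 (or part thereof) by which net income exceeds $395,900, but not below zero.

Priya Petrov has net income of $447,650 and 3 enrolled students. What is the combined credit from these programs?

$15,650

Education Credit: base = 3 × $12,000 = $36,000. income exceeds $37,000 by $410,650, which is 103 full-or-partial $4,000 increments; reduction = 103 × $250 = $25,750, leaving $10,250.
Earned Income Credit: income exceeds $395,900 by $51,750, which is 11 full-or-partial $5,000 increments; reduction = 11 × $120 = $1,320, leaving $5,400.
Total: $10,250 + $5,400 = $15,650.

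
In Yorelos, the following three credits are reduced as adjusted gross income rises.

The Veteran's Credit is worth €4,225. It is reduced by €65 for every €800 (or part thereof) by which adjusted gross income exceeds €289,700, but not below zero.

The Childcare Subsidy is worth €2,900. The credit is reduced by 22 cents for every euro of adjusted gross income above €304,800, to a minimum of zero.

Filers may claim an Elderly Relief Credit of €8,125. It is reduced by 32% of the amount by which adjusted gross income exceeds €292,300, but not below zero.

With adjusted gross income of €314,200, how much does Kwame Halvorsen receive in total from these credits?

€4,159

Veteran's Credit: income exceeds €289,700 by €24,500, which is 31 full-or-partial €800 increments; reduction = 31 × €65 = €2,015, leaving €2,210.
Childcare Subsidy: 22% of the €9,400 excess over €304,800 is €2,068; credit = €2,900 − €2,068 = €832.
Elderly Relief Credit: 32% of the €21,900 excess over €292,300 is €7,008; credit = €8,125 − €7,008 = €1,117.
Total: €2,210 + €832 + €1,117 = €4,159.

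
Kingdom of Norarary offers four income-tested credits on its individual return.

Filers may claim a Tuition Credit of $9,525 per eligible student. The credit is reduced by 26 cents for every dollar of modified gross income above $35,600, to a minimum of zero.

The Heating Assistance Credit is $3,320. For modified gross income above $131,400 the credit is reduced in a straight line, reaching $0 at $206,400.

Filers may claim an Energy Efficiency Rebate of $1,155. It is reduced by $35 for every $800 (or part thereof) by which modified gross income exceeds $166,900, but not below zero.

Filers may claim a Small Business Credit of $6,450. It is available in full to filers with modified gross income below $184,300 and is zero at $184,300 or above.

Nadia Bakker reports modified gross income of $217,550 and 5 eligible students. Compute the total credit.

Tuition Credit: base = 5 × $9,525 = $47,625. 26% of the $181,950 excess over $35,600 is $47,307; credit = $47,625 − $47,307 = $318.
Heating Assistance Credit: $217,550 is at or above $206,400, so the credit is $0.
Energy Efficiency Rebate: income exceeds $166,900 by $50,650 → 64 increments × $35 = $2,240 ≥ base, so the credit is $0.
Small Business Credit: $217,550 meets or exceeds the $184,300 cutoff, so the credit is $0.
Total: $318 + $0 + $0 + $0 = $318.

$318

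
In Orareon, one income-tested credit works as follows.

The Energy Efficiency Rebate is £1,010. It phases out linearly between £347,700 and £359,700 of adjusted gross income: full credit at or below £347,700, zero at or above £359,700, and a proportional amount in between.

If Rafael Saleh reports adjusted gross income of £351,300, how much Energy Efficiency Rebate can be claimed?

Energy Efficiency Rebate: £351,300 is £3,600 into a £12,000 phase-out range, leaving 8,400/12,000 of the credit: £1,010 × 8,400/12,000 = £707.

£707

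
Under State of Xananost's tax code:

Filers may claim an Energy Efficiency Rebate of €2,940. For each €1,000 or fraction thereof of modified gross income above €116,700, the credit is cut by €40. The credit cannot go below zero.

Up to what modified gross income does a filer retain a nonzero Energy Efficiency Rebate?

€189,700

After 73 increments the reduction is 73 × €40 = €2,920, leaving €20; one more increment wipes it out. Increment 73 ends at excess 73 × €1,000 = €73,000, so the highest qualifying income is €116,700 + €73,000 = €189,700.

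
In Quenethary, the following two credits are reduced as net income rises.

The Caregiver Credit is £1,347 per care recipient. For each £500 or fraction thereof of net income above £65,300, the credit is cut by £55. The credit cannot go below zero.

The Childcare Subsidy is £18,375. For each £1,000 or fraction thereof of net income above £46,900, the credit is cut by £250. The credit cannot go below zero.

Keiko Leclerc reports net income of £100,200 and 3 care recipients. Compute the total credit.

Caregiver Credit: base = 3 × £1,347 = £4,041. income exceeds £65,300 by £34,900, which is 70 full-or-partial £500 increments; reduction = 70 × £55 = £3,850, leaving £191.
Childcare Subsidy: income exceeds £46,900 by £53,300, which is 54 full-or-partial £1,000 increments; reduction = 54 × £250 = £13,500, leaving £4,875.
Total: £191 + £4,875 = £5,066.

£5,066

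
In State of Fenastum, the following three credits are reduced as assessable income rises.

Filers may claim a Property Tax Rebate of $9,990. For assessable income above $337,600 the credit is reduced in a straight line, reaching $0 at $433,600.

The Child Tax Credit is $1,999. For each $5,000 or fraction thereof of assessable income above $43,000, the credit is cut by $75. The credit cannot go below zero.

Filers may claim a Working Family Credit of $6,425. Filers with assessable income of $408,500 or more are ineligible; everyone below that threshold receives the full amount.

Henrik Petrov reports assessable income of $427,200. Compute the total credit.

$666

Property Tax Rebate: $427,200 is $89,600 into a $96,000 phase-out range, leaving 6,400/96,000 of the credit: $9,990 × 6,400/96,000 = $666.
Child Tax Credit: income exceeds $43,000 by $384,200 → 77 increments × $75 = $5,775 ≥ base, so the credit is $0.
Working Family Credit: $427,200 meets or exceeds the $408,500 cutoff, so the credit is $0.
Total: $666 + $0 + $0 = $666.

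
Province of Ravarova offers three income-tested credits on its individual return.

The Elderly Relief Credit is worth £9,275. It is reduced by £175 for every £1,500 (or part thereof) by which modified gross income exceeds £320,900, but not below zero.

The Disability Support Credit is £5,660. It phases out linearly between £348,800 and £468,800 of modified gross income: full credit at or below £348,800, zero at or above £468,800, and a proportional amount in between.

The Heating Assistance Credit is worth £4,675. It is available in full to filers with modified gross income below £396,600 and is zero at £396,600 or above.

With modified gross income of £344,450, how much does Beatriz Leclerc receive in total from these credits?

Elderly Relief Credit: income exceeds £320,900 by £23,550, which is 16 full-or-partial £1,500 increments; reduction = 16 × £175 = £2,800, leaving £6,475.
Disability Support Credit: £344,450 is at or below the £348,800 threshold, so the full £5,660 applies.
Heating Assistance Credit: £344,450 is below the £396,600 cutoff, so the full £4,675 applies.
Total: £6,475 + £5,660 + £4,675 = £16,810.

£16,810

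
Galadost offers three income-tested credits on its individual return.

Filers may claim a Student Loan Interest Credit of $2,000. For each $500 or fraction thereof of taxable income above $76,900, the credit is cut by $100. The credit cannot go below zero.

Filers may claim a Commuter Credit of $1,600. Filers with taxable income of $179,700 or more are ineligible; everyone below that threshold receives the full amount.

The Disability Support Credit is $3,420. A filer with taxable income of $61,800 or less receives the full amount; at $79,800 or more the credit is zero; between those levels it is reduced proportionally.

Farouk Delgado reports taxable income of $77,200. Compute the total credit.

$3,994

Student Loan Interest Credit: income exceeds $76,900 by $300, which is 1 full-or-partial $500 increment; reduction = 1 × $100 = $100, leaving $1,900.
Commuter Credit: $77,200 is below the $179,700 cutoff, so the full $1,600 applies.
Disability Support Credit: $77,200 is $15,400 into a $18,000 phase-out range, leaving 2,600/18,000 of the credit: $3,420 × 2,600/18,000 = $494.
Total: $1,900 + $1,600 + $494 = $3,994.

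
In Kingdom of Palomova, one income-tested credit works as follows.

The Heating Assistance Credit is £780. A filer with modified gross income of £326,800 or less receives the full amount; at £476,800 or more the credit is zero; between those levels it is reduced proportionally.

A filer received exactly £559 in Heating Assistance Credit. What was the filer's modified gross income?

£559 is 559/780 of the full £780, so 221/780 of the £150,000 range has been used: income = £326,800 + £150,000 × 221/780 = £369,300.

£369,300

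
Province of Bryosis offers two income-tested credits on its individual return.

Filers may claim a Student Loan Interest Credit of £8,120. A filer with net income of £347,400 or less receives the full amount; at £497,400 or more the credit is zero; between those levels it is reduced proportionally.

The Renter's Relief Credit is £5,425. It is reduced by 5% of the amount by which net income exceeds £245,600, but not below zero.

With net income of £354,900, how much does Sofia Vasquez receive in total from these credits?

£7,714

Student Loan Interest Credit: £354,900 is £7,500 into a £150,000 phase-out range, leaving 142,500/150,000 of the credit: £8,120 × 142,500/150,000 = £7,714.
Renter's Relief Credit: 5% of the £109,300 excess over £245,600 is £5,465 ≥ base, so the credit is £0.
Total: £7,714 + £0 = £7,714.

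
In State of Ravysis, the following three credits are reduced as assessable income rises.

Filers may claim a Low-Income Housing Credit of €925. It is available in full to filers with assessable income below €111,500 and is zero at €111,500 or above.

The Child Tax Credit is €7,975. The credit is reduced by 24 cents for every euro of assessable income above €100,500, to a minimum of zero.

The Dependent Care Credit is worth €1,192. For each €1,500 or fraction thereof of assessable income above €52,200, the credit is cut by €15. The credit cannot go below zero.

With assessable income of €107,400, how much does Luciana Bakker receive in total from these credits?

€7,881

Low-Income Housing Credit: €107,400 is below the €111,500 cutoff, so the full €925 applies.
Child Tax Credit: 24% of the €6,900 excess over €100,500 is €1,656; credit = €7,975 − €1,656 = €6,319.
Dependent Care Credit: income exceeds €52,200 by €55,200, which is 37 full-or-partial €1,500 increments; reduction = 37 × €15 = €555, leaving €637.
Total: €925 + €6,319 + €637 = €7,881.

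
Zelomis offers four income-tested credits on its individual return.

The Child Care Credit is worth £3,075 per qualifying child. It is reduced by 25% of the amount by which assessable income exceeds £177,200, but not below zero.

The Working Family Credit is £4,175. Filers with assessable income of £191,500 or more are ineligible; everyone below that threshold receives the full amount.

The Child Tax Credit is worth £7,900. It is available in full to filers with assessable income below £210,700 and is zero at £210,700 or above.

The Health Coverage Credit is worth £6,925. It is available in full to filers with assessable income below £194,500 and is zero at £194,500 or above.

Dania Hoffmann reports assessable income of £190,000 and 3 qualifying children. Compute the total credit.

Child Care Credit: base = 3 × £3,075 = £9,225. 25% of the £12,800 excess over £177,200 is £3,200; credit = £9,225 − £3,200 = £6,025.
Working Family Credit: £190,000 is below the £191,500 cutoff, so the full £4,175 applies.
Child Tax Credit: £190,000 is below the £210,700 cutoff, so the full £7,900 applies.
Health Coverage Credit: £190,000 is below the £194,500 cutoff, so the full £6,925 applies.
Total: £6,025 + £4,175 + £7,900 + £6,925 = £25,025.

£25,025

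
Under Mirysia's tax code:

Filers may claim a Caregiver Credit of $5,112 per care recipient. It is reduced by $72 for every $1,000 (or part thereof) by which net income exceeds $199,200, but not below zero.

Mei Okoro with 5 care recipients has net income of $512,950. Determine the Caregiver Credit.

$2,952

Caregiver Credit: base = 5 × $5,112 = $25,560. income exceeds $199,200 by $313,750, which is 314 full-or-partial $1,000 increments; reduction = 314 × $72 = $22,608, leaving $2,952.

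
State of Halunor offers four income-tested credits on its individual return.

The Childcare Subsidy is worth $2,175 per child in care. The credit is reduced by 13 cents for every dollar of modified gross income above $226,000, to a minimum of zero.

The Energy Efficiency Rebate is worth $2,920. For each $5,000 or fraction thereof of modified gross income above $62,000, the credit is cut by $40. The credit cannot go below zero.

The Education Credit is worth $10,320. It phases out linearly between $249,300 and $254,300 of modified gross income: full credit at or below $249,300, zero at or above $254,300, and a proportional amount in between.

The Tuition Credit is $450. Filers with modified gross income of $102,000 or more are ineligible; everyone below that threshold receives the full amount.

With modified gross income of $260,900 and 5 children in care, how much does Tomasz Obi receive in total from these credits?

$7,658

Childcare Subsidy: base = 5 × $2,175 = $10,875. 13% of the $34,900 excess over $226,000 is $4,537; credit = $10,875 − $4,537 = $6,338.
Energy Efficiency Rebate: income exceeds $62,000 by $198,900, which is 40 full-or-partial $5,000 increments; reduction = 40 × $40 = $1,600, leaving $1,320.
Education Credit: $260,900 is at or above $254,300, so the credit is $0.
Tuition Credit: $260,900 meets or exceeds the $102,000 cutoff, so the credit is $0.
Total: $6,338 + $1,320 + $0 + $0 = $7,658.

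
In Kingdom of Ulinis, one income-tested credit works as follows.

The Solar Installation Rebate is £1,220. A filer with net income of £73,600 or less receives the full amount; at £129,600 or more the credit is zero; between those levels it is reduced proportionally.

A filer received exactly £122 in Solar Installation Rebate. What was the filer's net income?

£122 is 122/1,220 of the full £1,220, so 1,098/1,220 of the £56,000 range has been used: income = £73,600 + £56,000 × 1,098/1,220 = £124,000.

£124,000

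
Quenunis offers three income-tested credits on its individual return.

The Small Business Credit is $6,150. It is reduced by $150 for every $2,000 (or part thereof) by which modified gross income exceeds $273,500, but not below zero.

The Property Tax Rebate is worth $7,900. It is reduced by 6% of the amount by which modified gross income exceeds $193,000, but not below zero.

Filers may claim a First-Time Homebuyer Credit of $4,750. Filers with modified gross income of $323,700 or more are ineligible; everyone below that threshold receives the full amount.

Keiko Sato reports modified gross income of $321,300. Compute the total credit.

$7,502

Small Business Credit: income exceeds $273,500 by $47,800, which is 24 full-or-partial $2,000 increments; reduction = 24 × $150 = $3,600, leaving $2,550.
Property Tax Rebate: 6% of the $128,300 excess over $193,000 is $7,698; credit = $7,900 − $7,698 = $202.
First-Time Homebuyer Credit: $321,300 is below the $323,700 cutoff, so the full $4,750 applies.
Total: $2,550 + $202 + $4,750 = $7,502.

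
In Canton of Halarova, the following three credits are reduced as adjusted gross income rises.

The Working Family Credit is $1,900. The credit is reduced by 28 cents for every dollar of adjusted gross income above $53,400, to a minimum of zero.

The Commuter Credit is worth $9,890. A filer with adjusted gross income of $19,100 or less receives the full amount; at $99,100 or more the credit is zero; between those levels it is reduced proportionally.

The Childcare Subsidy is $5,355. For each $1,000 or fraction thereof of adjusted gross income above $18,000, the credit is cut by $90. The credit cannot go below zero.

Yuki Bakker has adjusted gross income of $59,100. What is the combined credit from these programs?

$6,824

Working Family Credit: 28% of the $5,700 excess over $53,400 is $1,596; credit = $1,900 − $1,596 = $304.
Commuter Credit: $59,100 is $40,000 into a $80,000 phase-out range, leaving 40,000/80,000 of the credit: $9,890 × 40,000/80,000 = $4,945.
Childcare Subsidy: income exceeds $18,000 by $41,100, which is 42 full-or-partial $1,000 increments; reduction = 42 × $90 = $3,780, leaving $1,575.
Total: $304 + $4,945 + $1,575 = $6,824.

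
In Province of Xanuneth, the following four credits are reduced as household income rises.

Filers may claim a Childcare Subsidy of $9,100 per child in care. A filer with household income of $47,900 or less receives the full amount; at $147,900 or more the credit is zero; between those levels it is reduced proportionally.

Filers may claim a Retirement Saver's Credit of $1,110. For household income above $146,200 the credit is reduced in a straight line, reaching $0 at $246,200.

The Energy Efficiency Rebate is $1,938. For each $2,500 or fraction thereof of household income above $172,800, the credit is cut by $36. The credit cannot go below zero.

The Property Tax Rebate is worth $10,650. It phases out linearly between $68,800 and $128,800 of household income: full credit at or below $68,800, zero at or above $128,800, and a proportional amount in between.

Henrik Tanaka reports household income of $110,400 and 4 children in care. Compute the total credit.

$19,964

Childcare Subsidy: base = 4 × $9,100 = $36,400. $110,400 is $62,500 into a $100,000 phase-out range, leaving 37,500/100,000 of the credit: $36,400 × 37,500/100,000 = $13,650.
Retirement Saver's Credit: $110,400 is at or below the $146,200 threshold, so the full $1,110 applies.
Energy Efficiency Rebate: $110,400 is at or below the $172,800 threshold, so the full $1,938 applies.
Property Tax Rebate: $110,400 is $41,600 into a $60,000 phase-out range, leaving 18,400/60,000 of the credit: $10,650 × 18,400/60,000 = $3,266.
Total: $13,650 + $1,110 + $1,938 + $3,266 = $19,964.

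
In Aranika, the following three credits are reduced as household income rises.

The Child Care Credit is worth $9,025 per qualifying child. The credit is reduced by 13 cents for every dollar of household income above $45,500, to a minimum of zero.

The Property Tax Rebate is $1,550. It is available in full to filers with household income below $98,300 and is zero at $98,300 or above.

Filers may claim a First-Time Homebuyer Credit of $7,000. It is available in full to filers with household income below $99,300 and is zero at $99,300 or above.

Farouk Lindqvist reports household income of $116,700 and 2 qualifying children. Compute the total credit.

Child Care Credit: base = 2 × $9,025 = $18,050. 13% of the $71,200 excess over $45,500 is $9,256; credit = $18,050 − $9,256 = $8,794.
Property Tax Rebate: $116,700 meets or exceeds the $98,300 cutoff, so the credit is $0.
First-Time Homebuyer Credit: $116,700 meets or exceeds the $99,300 cutoff, so the credit is $0.
Total: $8,794 + $0 + $0 = $8,794.

$8,794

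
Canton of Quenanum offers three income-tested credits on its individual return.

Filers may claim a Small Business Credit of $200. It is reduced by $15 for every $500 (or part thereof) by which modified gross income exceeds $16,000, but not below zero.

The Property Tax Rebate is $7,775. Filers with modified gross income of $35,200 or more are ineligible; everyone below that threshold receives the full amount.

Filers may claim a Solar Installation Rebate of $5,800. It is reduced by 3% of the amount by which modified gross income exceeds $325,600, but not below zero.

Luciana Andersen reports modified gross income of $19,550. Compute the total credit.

Small Business Credit: income exceeds $16,000 by $3,550, which is 8 full-or-partial $500 increments; reduction = 8 × $15 = $120, leaving $80.
Property Tax Rebate: $19,550 is below the $35,200 cutoff, so the full $7,775 applies.
Solar Installation Rebate: $19,550 is at or below the $325,600 threshold, so the full $5,800 applies.
Total: $80 + $7,775 + $5,800 = $13,655.

$13,655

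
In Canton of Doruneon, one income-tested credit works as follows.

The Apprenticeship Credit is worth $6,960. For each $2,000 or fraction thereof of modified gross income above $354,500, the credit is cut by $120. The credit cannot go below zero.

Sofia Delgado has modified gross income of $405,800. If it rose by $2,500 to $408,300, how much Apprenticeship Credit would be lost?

At $405,800 — income exceeds $354,500 by $51,300, which is 26 full-or-partial $2,000 increments; reduction = 26 × $120 = $3,120, leaving $3,840.
At $408,300 — income exceeds $354,500 by $53,800, which is 27 full-or-partial $2,000 increments; reduction = 27 × $120 = $3,240, leaving $3,720.
Lost: $3,840 − $3,720 = $120.

$120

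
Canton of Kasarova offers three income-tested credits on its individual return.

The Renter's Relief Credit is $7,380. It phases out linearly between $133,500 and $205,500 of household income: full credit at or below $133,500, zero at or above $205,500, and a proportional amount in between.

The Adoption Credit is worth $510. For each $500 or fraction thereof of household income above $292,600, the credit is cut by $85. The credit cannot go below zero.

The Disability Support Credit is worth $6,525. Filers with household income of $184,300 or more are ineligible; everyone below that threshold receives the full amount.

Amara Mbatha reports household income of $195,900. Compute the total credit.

$1,494

Renter's Relief Credit: $195,900 is $62,400 into a $72,000 phase-out range, leaving 9,600/72,000 of the credit: $7,380 × 9,600/72,000 = $984.
Adoption Credit: $195,900 is at or below the $292,600 threshold, so the full $510 applies.
Disability Support Credit: $195,900 meets or exceeds the $184,300 cutoff, so the credit is $0.
Total: $984 + $510 + $0 = $1,494.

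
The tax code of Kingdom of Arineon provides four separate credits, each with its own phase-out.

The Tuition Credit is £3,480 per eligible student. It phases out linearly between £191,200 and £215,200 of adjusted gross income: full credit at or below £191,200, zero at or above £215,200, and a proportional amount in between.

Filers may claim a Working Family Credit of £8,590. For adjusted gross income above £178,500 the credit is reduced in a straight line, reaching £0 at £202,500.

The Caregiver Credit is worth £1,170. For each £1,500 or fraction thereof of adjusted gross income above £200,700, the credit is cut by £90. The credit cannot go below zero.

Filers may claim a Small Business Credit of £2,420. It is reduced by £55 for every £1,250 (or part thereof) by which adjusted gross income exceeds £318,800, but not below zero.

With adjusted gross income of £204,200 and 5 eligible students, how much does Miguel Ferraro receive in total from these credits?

Tuition Credit: base = 5 × £3,480 = £17,400. £204,200 is £13,000 into a £24,000 phase-out range, leaving 11,000/24,000 of the credit: £17,400 × 11,000/24,000 = £7,975.
Working Family Credit: £204,200 is at or above £202,500, so the credit is £0.
Caregiver Credit: income exceeds £200,700 by £3,500, which is 3 full-or-partial £1,500 increments; reduction = 3 × £90 = £270, leaving £900.
Small Business Credit: £204,200 is at or below the £318,800 threshold, so the full £2,420 applies.
Total: £7,975 + £0 + £900 + £2,420 = £11,295.

£11,295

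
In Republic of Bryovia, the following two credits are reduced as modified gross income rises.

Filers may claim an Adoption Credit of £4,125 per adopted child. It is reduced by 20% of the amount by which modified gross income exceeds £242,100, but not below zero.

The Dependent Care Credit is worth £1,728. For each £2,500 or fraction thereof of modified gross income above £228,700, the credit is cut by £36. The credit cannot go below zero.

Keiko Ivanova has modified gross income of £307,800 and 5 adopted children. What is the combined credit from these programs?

£8,061

Adoption Credit: base = 5 × £4,125 = £20,625. 20% of the £65,700 excess over £242,100 is £13,140; credit = £20,625 − £13,140 = £7,485.
Dependent Care Credit: income exceeds £228,700 by £79,100, which is 32 full-or-partial £2,500 increments; reduction = 32 × £36 = £1,152, leaving £576.
Total: £7,485 + £576 = £8,061.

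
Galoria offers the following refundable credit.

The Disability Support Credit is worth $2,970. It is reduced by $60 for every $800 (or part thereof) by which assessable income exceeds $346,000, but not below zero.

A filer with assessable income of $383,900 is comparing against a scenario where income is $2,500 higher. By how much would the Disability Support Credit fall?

$90

At $383,900 — income exceeds $346,000 by $37,900, which is 48 full-or-partial $800 increments; reduction = 48 × $60 = $2,880, leaving $90.
At $386,400 — income exceeds $346,000 by $40,400 → 51 increments × $60 = $3,060 ≥ base, so the credit is $0.
Lost: $90 − $0 = $90.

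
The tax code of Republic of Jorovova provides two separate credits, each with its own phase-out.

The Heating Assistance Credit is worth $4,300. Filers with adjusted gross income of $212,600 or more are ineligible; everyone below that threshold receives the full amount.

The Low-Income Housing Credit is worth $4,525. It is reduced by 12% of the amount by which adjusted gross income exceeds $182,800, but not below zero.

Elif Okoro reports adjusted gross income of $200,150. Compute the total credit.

$6,743

Heating Assistance Credit: $200,150 is below the $212,600 cutoff, so the full $4,300 applies.
Low-Income Housing Credit: 12% of the $17,350 excess over $182,800 is $2,082; credit = $4,525 − $2,082 = $2,443.
Total: $4,300 + $2,443 = $6,743.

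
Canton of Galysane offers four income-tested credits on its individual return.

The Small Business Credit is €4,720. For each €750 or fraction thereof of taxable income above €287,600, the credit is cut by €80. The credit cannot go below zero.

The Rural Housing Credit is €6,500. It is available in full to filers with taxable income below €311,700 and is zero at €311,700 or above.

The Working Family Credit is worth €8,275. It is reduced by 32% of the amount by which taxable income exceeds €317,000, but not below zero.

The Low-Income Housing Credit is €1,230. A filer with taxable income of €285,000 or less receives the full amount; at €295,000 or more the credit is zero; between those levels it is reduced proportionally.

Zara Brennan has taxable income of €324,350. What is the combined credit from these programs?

Small Business Credit: income exceeds €287,600 by €36,750, which is 49 full-or-partial €750 increments; reduction = 49 × €80 = €3,920, leaving €800.
Rural Housing Credit: €324,350 meets or exceeds the €311,700 cutoff, so the credit is €0.
Working Family Credit: 32% of the €7,350 excess over €317,000 is €2,352; credit = €8,275 − €2,352 = €5,923.
Low-Income Housing Credit: €324,350 is at or above €295,000, so the credit is €0.
Total: €800 + €0 + €5,923 + €0 = €6,723.

€6,723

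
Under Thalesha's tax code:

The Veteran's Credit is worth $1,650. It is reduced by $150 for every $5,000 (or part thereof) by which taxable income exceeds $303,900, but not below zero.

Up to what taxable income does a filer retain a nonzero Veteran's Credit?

$353,900

After 10 increments the reduction is 10 × $150 = $1,500, leaving $150; one more increment wipes it out. Increment 10 ends at excess 10 × $5,000 = $50,000, so the highest qualifying income is $303,900 + $50,000 = $353,900.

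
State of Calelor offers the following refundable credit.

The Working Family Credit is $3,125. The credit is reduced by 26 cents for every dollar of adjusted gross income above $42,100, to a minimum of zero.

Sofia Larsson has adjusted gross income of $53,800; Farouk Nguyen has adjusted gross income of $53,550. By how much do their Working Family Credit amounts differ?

$65

Sofia ($53,800): Working Family Credit: 26% of the $11,700 excess over $42,100 is $3,042; credit = $3,125 − $3,042 = $83.
Farouk ($53,550): Working Family Credit: 26% of the $11,450 excess over $42,100 is $2,977; credit = $3,125 − $2,977 = $148.
Difference: |$83 − $148| = $65.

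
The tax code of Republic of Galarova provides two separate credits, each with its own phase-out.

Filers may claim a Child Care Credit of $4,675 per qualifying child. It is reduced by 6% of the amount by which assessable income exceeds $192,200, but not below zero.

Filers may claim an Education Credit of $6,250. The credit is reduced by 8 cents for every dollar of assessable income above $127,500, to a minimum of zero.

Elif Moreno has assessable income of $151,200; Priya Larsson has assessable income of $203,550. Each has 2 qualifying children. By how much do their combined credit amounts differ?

Elif ($151,200): Child Care Credit: base = 2 × $4,675 = $9,350. $151,200 is at or below the $192,200 threshold, so the full $9,350 applies. Education Credit: 8% of the $23,700 excess over $127,500 is $1,896; credit = $6,250 − $1,896 = $4,354. total $9,350 + $4,354 = $13,704
Priya ($203,550): Child Care Credit: base = 2 × $4,675 = $9,350. 6% of the $11,350 excess over $192,200 is $681; credit = $9,350 − $681 = $8,669. Education Credit: 8% of the $76,050 excess over $127,500 is $6,084; credit = $6,250 − $6,084 = $166. total $8,669 + $166 = $8,835
Difference: |$13,704 − $8,835| = $4,869.

$4,869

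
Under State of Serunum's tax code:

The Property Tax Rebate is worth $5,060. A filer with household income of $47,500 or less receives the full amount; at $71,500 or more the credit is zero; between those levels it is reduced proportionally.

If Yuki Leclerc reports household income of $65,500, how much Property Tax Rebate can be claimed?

Property Tax Rebate: $65,500 is $18,000 into a $24,000 phase-out range, leaving 6,000/24,000 of the credit: $5,060 × 6,000/24,000 = $1,265.

$1,265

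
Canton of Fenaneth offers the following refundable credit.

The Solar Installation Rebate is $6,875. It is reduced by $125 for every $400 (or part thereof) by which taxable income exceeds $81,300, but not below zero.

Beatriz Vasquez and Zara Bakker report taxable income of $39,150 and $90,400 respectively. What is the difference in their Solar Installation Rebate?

Beatriz ($39,150): Solar Installation Rebate: $39,150 is at or below the $81,300 threshold, so the full $6,875 applies.
Zara ($90,400): Solar Installation Rebate: income exceeds $81,300 by $9,100, which is 23 full-or-partial $400 increments; reduction = 23 × $125 = $2,875, leaving $4,000.
Difference: |$6,875 − $4,000| = $2,875.

$2,875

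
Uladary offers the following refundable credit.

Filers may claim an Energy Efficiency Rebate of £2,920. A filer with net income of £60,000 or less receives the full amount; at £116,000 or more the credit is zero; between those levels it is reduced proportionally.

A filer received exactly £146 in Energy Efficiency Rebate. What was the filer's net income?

£113,200

£146 is 146/2,920 of the full £2,920, so 2,774/2,920 of the £56,000 range has been used: income = £60,000 + £56,000 × 2,774/2,920 = £113,200.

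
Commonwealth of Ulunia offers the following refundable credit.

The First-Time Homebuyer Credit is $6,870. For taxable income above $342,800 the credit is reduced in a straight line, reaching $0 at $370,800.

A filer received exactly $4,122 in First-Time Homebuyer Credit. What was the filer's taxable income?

$4,122 is 4,122/6,870 of the full $6,870, so 2,748/6,870 of the $28,000 range has been used: income = $342,800 + $28,000 × 2,748/6,870 = $354,000.

$354,000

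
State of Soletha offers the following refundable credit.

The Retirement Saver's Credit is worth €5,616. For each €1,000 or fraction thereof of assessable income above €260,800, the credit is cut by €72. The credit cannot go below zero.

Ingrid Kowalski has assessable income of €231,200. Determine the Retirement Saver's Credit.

Retirement Saver's Credit: €231,200 is at or below the €260,800 threshold, so the full €5,616 applies.

€5,616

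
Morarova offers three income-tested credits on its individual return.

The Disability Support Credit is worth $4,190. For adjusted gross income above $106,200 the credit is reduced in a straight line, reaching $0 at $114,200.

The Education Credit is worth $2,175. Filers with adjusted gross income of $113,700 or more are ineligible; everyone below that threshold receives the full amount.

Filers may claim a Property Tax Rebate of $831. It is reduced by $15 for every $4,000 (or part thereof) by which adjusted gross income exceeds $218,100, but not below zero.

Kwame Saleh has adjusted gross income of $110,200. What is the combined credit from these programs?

Disability Support Credit: $110,200 is $4,000 into a $8,000 phase-out range, leaving 4,000/8,000 of the credit: $4,190 × 4,000/8,000 = $2,095.
Education Credit: $110,200 is below the $113,700 cutoff, so the full $2,175 applies.
Property Tax Rebate: $110,200 is at or below the $218,100 threshold, so the full $831 applies.
Total: $2,095 + $2,175 + $831 = $5,101.

$5,101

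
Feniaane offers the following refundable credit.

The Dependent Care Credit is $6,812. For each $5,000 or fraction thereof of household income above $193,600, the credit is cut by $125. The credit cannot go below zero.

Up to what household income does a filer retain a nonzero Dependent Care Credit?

After 54 increments the reduction is 54 × $125 = $6,750, leaving $62; one more increment wipes it out. Increment 54 ends at excess 54 × $5,000 = $270,000, so the highest qualifying income is $193,600 + $270,000 = $463,600.

$463,600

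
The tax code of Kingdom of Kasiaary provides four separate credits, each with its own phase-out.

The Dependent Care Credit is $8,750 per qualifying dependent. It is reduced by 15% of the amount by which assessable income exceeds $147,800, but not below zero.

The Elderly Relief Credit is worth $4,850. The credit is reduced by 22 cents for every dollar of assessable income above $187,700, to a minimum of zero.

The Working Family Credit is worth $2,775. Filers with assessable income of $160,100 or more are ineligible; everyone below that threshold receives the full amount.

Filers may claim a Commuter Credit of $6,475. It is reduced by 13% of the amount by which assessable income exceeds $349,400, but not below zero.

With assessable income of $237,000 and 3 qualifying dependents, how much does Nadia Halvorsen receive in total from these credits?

$19,345

Dependent Care Credit: base = 3 × $8,750 = $26,250. 15% of the $89,200 excess over $147,800 is $13,380; credit = $26,250 − $13,380 = $12,870.
Elderly Relief Credit: 22% of the $49,300 excess over $187,700 is $10,846 ≥ base, so the credit is $0.
Working Family Credit: $237,000 meets or exceeds the $160,100 cutoff, so the credit is $0.
Commuter Credit: $237,000 is at or below the $349,400 threshold, so the full $6,475 applies.
Total: $12,870 + $0 + $0 + $6,475 = $19,345.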